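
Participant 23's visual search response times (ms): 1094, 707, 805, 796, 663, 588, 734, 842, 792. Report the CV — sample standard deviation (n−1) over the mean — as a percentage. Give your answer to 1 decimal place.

n = 9, Σ = 7021, M = 780.1111
Σ(x−M)² = 161462.889; s = √(161462.889/8) = 142.0664
CV = 142.0664 / 780.1111 = 0.18211 = 18.211%

18.2%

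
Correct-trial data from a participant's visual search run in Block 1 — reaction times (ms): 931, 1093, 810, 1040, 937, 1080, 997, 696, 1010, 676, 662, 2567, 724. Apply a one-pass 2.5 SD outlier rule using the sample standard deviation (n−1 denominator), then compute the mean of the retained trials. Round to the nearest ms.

n = 13, ΣRT = 13223, M = 1017.154
Σ(x−M)² = 2901063.69; s = √(2901063.69/12) = 491.686
Cutoffs: 1017.154 ± 2.5·491.686 → [-212.1, 2246.4]
Outside: 2567 → excluded.
Retained (n=12): Σ = 10656, mean = 10656/12 = 888.000

888 ms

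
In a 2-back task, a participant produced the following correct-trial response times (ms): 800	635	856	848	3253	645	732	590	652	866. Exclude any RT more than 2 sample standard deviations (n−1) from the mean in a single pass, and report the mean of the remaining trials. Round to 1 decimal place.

736.0 ms

n = 10, ΣRT = 9877, M = 987.700
Σ(x−M)² = 5796570.10; s = √(5796570.10/9) = 802.536
Cutoffs: 987.700 ± 2·802.536 → [-617.4, 2592.8]
Outside: 3253 → excluded.
Retained (n=9): Σ = 6624, mean = 6624/9 = 736.000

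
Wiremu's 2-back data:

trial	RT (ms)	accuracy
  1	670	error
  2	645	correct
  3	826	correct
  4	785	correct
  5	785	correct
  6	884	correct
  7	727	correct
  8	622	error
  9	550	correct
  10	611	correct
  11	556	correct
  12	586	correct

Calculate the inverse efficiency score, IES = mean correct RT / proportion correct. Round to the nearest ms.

835 ms

Correct trials (n=10): 645, 826, 785, 785, 884, 727, 550, 611, 556, 586
Mean correct RT = 6955/10 = 695.5000 ms
Proportion correct = 10/12
IES = 695.5000 / (10/12) = 834.600 ms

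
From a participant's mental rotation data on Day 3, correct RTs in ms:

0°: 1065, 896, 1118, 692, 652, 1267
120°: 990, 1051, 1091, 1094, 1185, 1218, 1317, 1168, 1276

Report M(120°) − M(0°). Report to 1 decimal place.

M(0°) = 5690/6 = 948.333
M(120°) = 10390/9 = 1154.444
Difference = 1154.444 − 948.333 = 206.111 ms

206.1 ms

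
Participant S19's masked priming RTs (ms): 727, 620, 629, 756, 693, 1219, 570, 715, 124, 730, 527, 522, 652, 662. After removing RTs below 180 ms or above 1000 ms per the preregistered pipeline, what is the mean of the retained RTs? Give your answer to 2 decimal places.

Excluded: 124, 1219
Retained (n=12): Σ = 7803
Mean = 7803/12 = 650.2500

650.25 ms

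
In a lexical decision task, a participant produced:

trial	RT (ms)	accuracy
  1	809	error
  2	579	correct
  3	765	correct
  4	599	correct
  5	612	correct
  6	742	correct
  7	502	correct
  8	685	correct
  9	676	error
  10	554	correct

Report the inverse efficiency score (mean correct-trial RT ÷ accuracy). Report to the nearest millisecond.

787 ms

Correct trials (n=8): 579, 765, 599, 612, 742, 502, 685, 554
Mean correct RT = 5038/8 = 629.7500 ms
Proportion correct = 8/10
IES = 629.7500 / (8/10) = 787.188 ms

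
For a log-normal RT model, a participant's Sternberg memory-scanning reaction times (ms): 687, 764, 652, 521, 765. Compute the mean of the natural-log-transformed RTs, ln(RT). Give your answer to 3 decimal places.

ln(RT): 6.5323, 6.6386, 6.4800, 6.2558, 6.6399
Σ ln(RT) = 32.5466
Mean = 32.5466/5 = 6.50931

6.509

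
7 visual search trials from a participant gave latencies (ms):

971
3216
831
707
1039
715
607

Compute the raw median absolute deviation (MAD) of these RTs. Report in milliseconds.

Sorted: 607, 707, 715, 831, 971, 1039, 3216 → median = 831
|x − 831|: 140, 2385, 0, 124, 208, 116, 224
Sorted deviations: 0, 116, 124, 140, 208, 224, 2385 → MAD = 140

140 ms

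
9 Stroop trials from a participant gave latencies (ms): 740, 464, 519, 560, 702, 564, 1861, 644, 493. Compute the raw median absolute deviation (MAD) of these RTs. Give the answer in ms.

Sorted: 464, 493, 519, 560, 564, 644, 702, 740, 1861 → median = 564
|x − 564|: 176, 100, 45, 4, 138, 0, 1297, 80, 71
Sorted deviations: 0, 4, 45, 71, 80, 100, 138, 176, 1297 → MAD = 80

80 ms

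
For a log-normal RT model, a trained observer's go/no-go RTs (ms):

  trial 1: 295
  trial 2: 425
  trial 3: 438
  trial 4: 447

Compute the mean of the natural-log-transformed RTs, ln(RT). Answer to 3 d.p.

ln(RT): 5.6870, 6.0521, 6.0822, 6.1026
Σ ln(RT) = 23.9238
Mean = 23.9238/4 = 5.98096

5.981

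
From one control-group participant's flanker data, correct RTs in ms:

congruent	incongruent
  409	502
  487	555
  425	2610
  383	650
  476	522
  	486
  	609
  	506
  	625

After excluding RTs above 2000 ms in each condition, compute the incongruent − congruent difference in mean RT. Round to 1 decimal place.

incongruent: exclude 2610
M(congruent) = 2180/5 = 436.000
M(incongruent) = 4455/8 = 556.875
Difference = 556.875 − 436.000 = 120.875 ms

120.9 ms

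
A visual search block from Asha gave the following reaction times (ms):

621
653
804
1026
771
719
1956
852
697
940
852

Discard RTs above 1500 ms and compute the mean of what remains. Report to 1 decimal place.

793.5 ms

Excluded: 1956
Retained (n=10): Σ = 7935
Mean = 7935/10 = 793.5000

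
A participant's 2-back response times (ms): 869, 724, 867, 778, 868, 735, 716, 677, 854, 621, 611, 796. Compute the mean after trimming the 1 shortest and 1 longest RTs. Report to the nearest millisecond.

Sorted: 611, 621, 677, 716, 724, 735, 778, 796, 854, 867, 868, 869
Drop lowest 1 (611) and highest 1 (869)
Remaining (n=10): Σ = 7636, mean = 7636/10 = 763.600

764 ms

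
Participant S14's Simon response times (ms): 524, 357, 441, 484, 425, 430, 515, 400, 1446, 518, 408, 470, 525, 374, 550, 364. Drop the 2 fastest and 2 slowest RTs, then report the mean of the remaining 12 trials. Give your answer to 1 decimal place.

459.5 ms

Sorted: 357, 364, 374, 400, 408, 425, 430, 441, 470, 484, 515, 518, 524, 525, 550, 1446
Drop lowest 2 (357, 364) and highest 2 (550, 1446)
Remaining (n=12): Σ = 5514, mean = 5514/12 = 459.500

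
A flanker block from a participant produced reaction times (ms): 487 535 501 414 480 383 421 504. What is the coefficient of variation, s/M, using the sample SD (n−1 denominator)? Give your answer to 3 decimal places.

n = 8, Σ = 3725, M = 465.6250
Σ(x−M)² = 19683.875; s = √(19683.875/7) = 53.0281
CV = 53.0281 / 465.6250 = 0.11389

0.114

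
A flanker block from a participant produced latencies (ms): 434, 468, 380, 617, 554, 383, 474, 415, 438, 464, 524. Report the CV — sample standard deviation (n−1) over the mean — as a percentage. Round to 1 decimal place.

n = 11, Σ = 5151, M = 468.2727
Σ(x−M)² = 52618.182; s = √(52618.182/10) = 72.5384
CV = 72.5384 / 468.2727 = 0.15491 = 15.491%

15.5%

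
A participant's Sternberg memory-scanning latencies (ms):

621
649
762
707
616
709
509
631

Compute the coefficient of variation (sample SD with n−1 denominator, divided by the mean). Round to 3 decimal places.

n = 8, Σ = 5204, M = 650.5000
Σ(x−M)² = 41512.000; s = √(41512.000/7) = 77.0083
CV = 77.0083 / 650.5000 = 0.11838

0.118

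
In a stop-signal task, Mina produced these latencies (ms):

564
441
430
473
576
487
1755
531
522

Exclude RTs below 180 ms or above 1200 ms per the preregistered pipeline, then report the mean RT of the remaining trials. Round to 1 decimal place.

503.0 ms

Excluded: 1755
Retained (n=8): Σ = 4024
Mean = 4024/8 = 503.0000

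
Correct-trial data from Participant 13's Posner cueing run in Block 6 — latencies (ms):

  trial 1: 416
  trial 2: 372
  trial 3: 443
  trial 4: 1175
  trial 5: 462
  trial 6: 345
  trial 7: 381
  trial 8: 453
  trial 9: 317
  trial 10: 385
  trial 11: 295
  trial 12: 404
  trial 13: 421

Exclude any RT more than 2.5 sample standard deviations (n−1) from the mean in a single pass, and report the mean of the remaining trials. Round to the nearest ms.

391 ms

n = 13, ΣRT = 5869, M = 451.462
Σ(x−M)² = 597721.23; s = √(597721.23/12) = 223.182
Cutoffs: 451.462 ± 2.5·223.182 → [-106.5, 1009.4]
Outside: 1175 → excluded.
Retained (n=12): Σ = 4694, mean = 4694/12 = 391.167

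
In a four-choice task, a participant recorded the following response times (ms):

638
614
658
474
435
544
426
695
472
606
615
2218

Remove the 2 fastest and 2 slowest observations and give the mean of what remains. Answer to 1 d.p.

Sorted: 426, 435, 472, 474, 544, 606, 614, 615, 638, 658, 695, 2218
Drop lowest 2 (426, 435) and highest 2 (695, 2218)
Remaining (n=8): Σ = 4621, mean = 4621/8 = 577.625

577.6 ms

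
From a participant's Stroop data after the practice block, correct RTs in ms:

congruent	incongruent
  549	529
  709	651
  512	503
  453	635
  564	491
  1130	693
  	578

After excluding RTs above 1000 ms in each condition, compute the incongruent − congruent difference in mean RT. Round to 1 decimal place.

congruent: exclude 1130
M(congruent) = 2787/5 = 557.400
M(incongruent) = 4080/7 = 582.857
Difference = 582.857 − 557.400 = 25.457 ms

25.5 ms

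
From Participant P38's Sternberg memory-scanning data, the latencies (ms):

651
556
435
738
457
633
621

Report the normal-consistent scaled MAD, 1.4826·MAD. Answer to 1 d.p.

96.4 ms

Sorted: 435, 457, 556, 621, 633, 651, 738 → median = 621
|x − 621| sorted: 0, 12, 30, 65, 117, 164, 186 → MAD = 65
Robust SD ≈ 1.4826 × 65 = 96.369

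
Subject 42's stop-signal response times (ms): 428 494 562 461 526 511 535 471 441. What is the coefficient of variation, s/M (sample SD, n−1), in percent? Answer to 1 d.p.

n = 9, Σ = 4429, M = 492.1111
Σ(x−M)² = 16368.889; s = √(16368.889/8) = 45.2340
CV = 45.2340 / 492.1111 = 0.09192 = 9.192%

9.2%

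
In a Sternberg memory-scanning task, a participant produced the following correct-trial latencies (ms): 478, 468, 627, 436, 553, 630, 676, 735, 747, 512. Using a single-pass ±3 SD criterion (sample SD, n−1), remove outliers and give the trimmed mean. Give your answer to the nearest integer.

n = 10, ΣRT = 5862, M = 586.200
Σ(x−M)² = 114491.60; s = √(114491.60/9) = 112.789
Cutoffs: 586.200 ± 3·112.789 → [247.8, 924.6]
No RTs fall outside the cutoffs; all 10 retained. Mean = 5862/10 = 586.200

586 ms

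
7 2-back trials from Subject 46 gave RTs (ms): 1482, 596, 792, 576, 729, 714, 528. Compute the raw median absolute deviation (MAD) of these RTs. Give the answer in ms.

118 ms

Sorted: 528, 576, 596, 714, 729, 792, 1482 → median = 714
|x − 714|: 768, 118, 78, 138, 15, 0, 186
Sorted deviations: 0, 15, 78, 118, 138, 186, 768 → MAD = 118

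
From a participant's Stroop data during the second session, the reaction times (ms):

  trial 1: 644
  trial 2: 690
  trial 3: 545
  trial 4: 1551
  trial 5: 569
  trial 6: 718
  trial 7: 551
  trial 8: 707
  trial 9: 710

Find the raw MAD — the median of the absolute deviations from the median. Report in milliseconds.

46 ms

Sorted: 545, 551, 569, 644, 690, 707, 710, 718, 1551 → median = 690
|x − 690|: 46, 0, 145, 861, 121, 28, 139, 17, 20
Sorted deviations: 0, 17, 20, 28, 46, 121, 139, 145, 861 → MAD = 46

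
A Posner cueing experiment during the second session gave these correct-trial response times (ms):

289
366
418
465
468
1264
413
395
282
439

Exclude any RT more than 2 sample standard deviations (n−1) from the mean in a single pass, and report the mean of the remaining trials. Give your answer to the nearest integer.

n = 10, ΣRT = 4799, M = 479.900
Σ(x−M)² = 720944.90; s = √(720944.90/9) = 283.028
Cutoffs: 479.900 ± 2·283.028 → [-86.2, 1046.0]
Outside: 1264 → excluded.
Retained (n=9): Σ = 3535, mean = 3535/9 = 392.778

393 ms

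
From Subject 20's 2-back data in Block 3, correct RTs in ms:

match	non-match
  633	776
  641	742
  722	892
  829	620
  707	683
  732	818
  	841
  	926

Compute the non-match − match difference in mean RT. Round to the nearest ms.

77 ms

M(match) = 4264/6 = 710.667
M(non-match) = 6298/8 = 787.250
Difference = 787.250 − 710.667 = 76.583 ms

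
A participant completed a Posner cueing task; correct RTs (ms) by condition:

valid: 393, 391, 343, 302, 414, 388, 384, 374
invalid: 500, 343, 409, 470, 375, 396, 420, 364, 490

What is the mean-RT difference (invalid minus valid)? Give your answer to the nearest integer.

M(valid) = 2989/8 = 373.625
M(invalid) = 3767/9 = 418.556
Difference = 418.556 − 373.625 = 44.931 ms

45 ms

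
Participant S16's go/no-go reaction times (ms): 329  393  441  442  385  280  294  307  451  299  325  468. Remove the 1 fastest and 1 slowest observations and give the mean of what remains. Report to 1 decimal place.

Sorted: 280, 294, 299, 307, 325, 329, 385, 393, 441, 442, 451, 468
Drop lowest 1 (280) and highest 1 (468)
Remaining (n=10): Σ = 3666, mean = 3666/10 = 366.600

366.6 ms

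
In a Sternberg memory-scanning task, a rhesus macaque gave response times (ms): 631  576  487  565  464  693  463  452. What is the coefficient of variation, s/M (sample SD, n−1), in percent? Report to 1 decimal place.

16.5%

n = 8, Σ = 4331, M = 541.3750
Σ(x−M)² = 55853.875; s = √(55853.875/7) = 89.3259
CV = 89.3259 / 541.3750 = 0.16500 = 16.500%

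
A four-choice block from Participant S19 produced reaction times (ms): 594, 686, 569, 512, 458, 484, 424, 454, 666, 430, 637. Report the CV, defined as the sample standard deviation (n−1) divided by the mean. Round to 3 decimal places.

0.180

n = 11, Σ = 5914, M = 537.6364
Σ(x−M)² = 93892.545; s = √(93892.545/10) = 96.8982
CV = 96.8982 / 537.6364 = 0.18023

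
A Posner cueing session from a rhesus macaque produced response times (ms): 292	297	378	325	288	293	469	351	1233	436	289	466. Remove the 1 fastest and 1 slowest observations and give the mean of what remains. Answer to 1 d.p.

359.6 ms

Sorted: 288, 289, 292, 293, 297, 325, 351, 378, 436, 466, 469, 1233
Drop lowest 1 (288) and highest 1 (1233)
Remaining (n=10): Σ = 3596, mean = 3596/10 = 359.600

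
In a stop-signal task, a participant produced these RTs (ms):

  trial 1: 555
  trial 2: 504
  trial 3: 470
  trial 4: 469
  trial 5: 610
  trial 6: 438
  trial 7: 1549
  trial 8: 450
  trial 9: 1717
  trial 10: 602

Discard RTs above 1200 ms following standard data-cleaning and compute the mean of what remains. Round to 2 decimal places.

512.25 ms

Excluded: 1549, 1717
Retained (n=8): Σ = 4098
Mean = 4098/8 = 512.2500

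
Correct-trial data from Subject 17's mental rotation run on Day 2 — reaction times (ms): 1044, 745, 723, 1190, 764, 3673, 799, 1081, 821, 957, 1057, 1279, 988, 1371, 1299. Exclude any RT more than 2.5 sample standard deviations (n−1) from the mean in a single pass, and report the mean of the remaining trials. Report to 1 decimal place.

1008.4 ms

n = 15, ΣRT = 17791, M = 1186.067
Σ(x−M)² = 7250230.93; s = √(7250230.93/14) = 719.634
Cutoffs: 1186.067 ± 2.5·719.634 → [-613.0, 2985.2]
Outside: 3673 → excluded.
Retained (n=14): Σ = 14118, mean = 14118/14 = 1008.429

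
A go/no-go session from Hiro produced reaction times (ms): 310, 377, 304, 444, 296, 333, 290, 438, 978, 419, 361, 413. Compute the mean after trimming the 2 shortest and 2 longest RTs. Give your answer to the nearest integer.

Sorted: 290, 296, 304, 310, 333, 361, 377, 413, 419, 438, 444, 978
Drop lowest 2 (290, 296) and highest 2 (444, 978)
Remaining (n=8): Σ = 2955, mean = 2955/8 = 369.375

369 ms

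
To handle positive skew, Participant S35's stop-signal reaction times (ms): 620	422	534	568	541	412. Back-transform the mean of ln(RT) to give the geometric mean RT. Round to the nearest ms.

ln(RT): 6.4297, 6.0450, 6.2804, 6.3421, 6.2934, 6.0210
Mean ln(RT) = 37.4117/6 = 6.23528
Geometric mean = exp(6.23528) = 510.44 ms

510 ms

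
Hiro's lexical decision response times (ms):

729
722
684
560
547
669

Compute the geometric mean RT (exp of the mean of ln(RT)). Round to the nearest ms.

ln(RT): 6.5917, 6.5820, 6.5280, 6.3279, 6.3044, 6.5058
Mean ln(RT) = 38.8398/6 = 6.47330
Geometric mean = exp(6.47330) = 647.62 ms

648 ms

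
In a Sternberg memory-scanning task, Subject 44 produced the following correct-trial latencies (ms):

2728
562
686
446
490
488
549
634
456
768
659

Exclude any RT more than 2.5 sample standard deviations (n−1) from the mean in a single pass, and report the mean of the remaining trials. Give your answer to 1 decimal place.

n = 11, ΣRT = 8466, M = 769.636
Σ(x−M)² = 4325240.55; s = √(4325240.55/10) = 657.666
Cutoffs: 769.636 ± 2.5·657.666 → [-874.5, 2413.8]
Outside: 2728 → excluded.
Retained (n=10): Σ = 5738, mean = 5738/10 = 573.800

573.8 ms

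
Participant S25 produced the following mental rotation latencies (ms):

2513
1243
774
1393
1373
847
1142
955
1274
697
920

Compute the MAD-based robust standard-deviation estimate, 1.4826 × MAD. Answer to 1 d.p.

Sorted: 697, 774, 847, 920, 955, 1142, 1243, 1274, 1373, 1393, 2513 → median = 1142
|x − 1142| sorted: 0, 101, 132, 187, 222, 231, 251, 295, 368, 445, 1371 → MAD = 231
Robust SD ≈ 1.4826 × 231 = 342.481

342.5 ms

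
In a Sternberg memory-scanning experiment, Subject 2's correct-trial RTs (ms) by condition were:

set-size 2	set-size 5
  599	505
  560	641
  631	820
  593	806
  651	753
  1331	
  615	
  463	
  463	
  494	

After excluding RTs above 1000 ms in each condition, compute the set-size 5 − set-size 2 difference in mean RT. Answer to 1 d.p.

set-size 2: exclude 1331
M(set-size 2) = 5069/9 = 563.222
M(set-size 5) = 3525/5 = 705.000
Difference = 705.000 − 563.222 = 141.778 ms

141.8 ms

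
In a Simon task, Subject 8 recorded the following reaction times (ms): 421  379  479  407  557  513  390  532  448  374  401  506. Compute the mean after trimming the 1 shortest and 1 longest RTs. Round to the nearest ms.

448 ms

Sorted: 374, 379, 390, 401, 407, 421, 448, 479, 506, 513, 532, 557
Drop lowest 1 (374) and highest 1 (557)
Remaining (n=10): Σ = 4476, mean = 4476/10 = 447.600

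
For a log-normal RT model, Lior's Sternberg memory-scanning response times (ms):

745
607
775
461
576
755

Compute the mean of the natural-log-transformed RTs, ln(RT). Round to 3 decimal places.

ln(RT): 6.6134, 6.4085, 6.6529, 6.1334, 6.3561, 6.6267
Σ ln(RT) = 38.7910
Mean = 38.7910/6 = 6.46517

6.465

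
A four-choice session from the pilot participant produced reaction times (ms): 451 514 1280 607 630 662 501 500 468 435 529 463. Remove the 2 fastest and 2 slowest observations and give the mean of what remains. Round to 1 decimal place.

526.5 ms

Sorted: 435, 451, 463, 468, 500, 501, 514, 529, 607, 630, 662, 1280
Drop lowest 2 (435, 451) and highest 2 (662, 1280)
Remaining (n=8): Σ = 4212, mean = 4212/8 = 526.500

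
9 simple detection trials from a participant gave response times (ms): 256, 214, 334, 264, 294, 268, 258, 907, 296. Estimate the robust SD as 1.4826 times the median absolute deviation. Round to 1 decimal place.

Sorted: 214, 256, 258, 264, 268, 294, 296, 334, 907 → median = 268
|x − 268| sorted: 0, 4, 10, 12, 26, 28, 54, 66, 639 → MAD = 26
Robust SD ≈ 1.4826 × 26 = 38.548

38.5 ms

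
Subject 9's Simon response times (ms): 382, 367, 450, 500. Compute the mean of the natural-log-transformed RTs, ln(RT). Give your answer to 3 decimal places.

ln(RT): 5.9454, 5.9054, 6.1092, 6.2146
Σ ln(RT) = 24.1746
Mean = 24.1746/4 = 6.04366

6.044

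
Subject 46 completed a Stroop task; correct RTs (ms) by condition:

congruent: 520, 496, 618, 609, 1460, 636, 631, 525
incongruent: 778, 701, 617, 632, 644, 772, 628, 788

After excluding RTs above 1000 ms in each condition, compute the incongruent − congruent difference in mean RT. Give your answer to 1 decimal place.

118.6 ms

congruent: exclude 1460
M(congruent) = 4035/7 = 576.429
M(incongruent) = 5560/8 = 695.000
Difference = 695.000 − 576.429 = 118.571 ms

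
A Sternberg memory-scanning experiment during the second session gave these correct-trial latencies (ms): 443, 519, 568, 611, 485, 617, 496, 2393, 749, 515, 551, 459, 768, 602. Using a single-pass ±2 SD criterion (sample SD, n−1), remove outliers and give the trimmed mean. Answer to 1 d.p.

n = 14, ΣRT = 9776, M = 698.286
Σ(x−M)² = 3216228.86; s = √(3216228.86/13) = 497.395
Cutoffs: 698.286 ± 2·497.395 → [-296.5, 1693.1]
Outside: 2393 → excluded.
Retained (n=13): Σ = 7383, mean = 7383/13 = 567.923

567.9 ms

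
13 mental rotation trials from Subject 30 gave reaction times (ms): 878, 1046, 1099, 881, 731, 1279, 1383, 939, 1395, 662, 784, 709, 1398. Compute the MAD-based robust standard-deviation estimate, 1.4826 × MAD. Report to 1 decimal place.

308.4 ms

Sorted: 662, 709, 731, 784, 878, 881, 939, 1046, 1099, 1279, 1383, 1395, 1398 → median = 939
|x − 939| sorted: 0, 58, 61, 107, 155, 160, 208, 230, 277, 340, 444, 456, 459 → MAD = 208
Robust SD ≈ 1.4826 × 208 = 308.381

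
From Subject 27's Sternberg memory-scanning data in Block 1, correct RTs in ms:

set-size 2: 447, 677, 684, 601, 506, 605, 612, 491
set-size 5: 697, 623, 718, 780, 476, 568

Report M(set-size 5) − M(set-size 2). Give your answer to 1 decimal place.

65.8 ms

M(set-size 2) = 4623/8 = 577.875
M(set-size 5) = 3862/6 = 643.667
Difference = 643.667 − 577.875 = 65.792 ms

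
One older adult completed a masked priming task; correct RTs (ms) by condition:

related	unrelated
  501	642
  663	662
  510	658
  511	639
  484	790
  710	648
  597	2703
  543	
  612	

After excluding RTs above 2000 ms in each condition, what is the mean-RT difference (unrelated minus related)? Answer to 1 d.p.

103.1 ms

unrelated: exclude 2703
M(related) = 5131/9 = 570.111
M(unrelated) = 4039/6 = 673.167
Difference = 673.167 − 570.111 = 103.056 ms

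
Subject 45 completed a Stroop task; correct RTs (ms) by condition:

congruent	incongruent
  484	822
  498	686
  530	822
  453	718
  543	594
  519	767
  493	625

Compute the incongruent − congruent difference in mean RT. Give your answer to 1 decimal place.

M(congruent) = 3520/7 = 502.857
M(incongruent) = 5034/7 = 719.143
Difference = 719.143 − 502.857 = 216.286 ms

216.3 ms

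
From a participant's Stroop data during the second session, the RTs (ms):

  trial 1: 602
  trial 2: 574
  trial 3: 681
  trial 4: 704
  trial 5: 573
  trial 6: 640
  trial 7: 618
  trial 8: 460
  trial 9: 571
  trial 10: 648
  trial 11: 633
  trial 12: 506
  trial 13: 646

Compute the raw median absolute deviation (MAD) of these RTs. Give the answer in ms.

44 ms

Sorted: 460, 506, 571, 573, 574, 602, 618, 633, 640, 646, 648, 681, 704 → median = 618
|x − 618|: 16, 44, 63, 86, 45, 22, 0, 158, 47, 30, 15, 112, 28
Sorted deviations: 0, 15, 16, 22, 28, 30, 44, 45, 47, 63, 86, 112, 158 → MAD = 44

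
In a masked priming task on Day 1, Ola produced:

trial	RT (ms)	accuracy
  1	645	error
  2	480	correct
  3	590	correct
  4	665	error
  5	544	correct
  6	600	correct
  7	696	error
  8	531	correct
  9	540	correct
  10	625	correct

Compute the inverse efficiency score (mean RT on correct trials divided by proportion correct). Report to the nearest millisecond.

Correct trials (n=7): 480, 590, 544, 600, 531, 540, 625
Mean correct RT = 3910/7 = 558.5714 ms
Proportion correct = 7/10
IES = 558.5714 / (7/10) = 797.959 ms

798 ms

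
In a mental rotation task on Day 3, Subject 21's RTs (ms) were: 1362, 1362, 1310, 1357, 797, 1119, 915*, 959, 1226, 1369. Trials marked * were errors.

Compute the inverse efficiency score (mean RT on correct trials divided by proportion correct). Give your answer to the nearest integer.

1341 ms

Correct trials (n=9): 1362, 1362, 1310, 1357, 797, 1119, 959, 1226, 1369
Mean correct RT = 10861/9 = 1206.7778 ms
Proportion correct = 9/10
IES = 1206.7778 / (9/10) = 1340.864 ms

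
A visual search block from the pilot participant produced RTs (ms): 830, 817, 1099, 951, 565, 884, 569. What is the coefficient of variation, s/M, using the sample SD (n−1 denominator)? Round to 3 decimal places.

n = 7, Σ = 5715, M = 816.4286
Σ(x−M)² = 227143.714; s = √(227143.714/6) = 194.5695
CV = 194.5695 / 816.4286 = 0.23832

0.238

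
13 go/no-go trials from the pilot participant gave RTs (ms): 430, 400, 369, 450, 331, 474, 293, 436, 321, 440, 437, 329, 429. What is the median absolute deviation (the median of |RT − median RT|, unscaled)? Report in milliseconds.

29 ms

Sorted: 293, 321, 329, 331, 369, 400, 429, 430, 436, 437, 440, 450, 474 → median = 429
|x − 429|: 1, 29, 60, 21, 98, 45, 136, 7, 108, 11, 8, 100, 0
Sorted deviations: 0, 1, 7, 8, 11, 21, 29, 45, 60, 98, 100, 108, 136 → MAD = 29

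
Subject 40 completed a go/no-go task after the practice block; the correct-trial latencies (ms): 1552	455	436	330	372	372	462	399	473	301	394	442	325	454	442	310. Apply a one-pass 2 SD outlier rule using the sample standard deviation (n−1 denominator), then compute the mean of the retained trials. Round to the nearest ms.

n = 16, ΣRT = 7519, M = 469.938
Σ(x−M)² = 1298812.94; s = √(1298812.94/15) = 294.258
Cutoffs: 469.938 ± 2·294.258 → [-118.6, 1058.5]
Outside: 1552 → excluded.
Retained (n=15): Σ = 5967, mean = 5967/15 = 397.800

398 ms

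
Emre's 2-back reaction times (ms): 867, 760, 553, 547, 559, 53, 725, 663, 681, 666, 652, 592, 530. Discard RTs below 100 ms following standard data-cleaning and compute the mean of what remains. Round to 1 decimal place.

Excluded: 53
Retained (n=12): Σ = 7795
Mean = 7795/12 = 649.5833

649.6 ms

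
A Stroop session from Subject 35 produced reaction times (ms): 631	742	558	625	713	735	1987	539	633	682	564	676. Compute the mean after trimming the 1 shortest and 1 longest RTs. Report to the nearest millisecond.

Sorted: 539, 558, 564, 625, 631, 633, 676, 682, 713, 735, 742, 1987
Drop lowest 1 (539) and highest 1 (1987)
Remaining (n=10): Σ = 6559, mean = 6559/10 = 655.900

656 ms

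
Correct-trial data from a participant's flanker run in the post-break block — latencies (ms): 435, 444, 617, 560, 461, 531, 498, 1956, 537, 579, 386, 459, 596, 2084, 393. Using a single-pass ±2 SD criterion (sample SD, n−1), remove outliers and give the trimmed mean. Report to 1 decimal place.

n = 15, ΣRT = 10536, M = 702.400
Σ(x−M)² = 4084593.60; s = √(4084593.60/14) = 540.145
Cutoffs: 702.400 ± 2·540.145 → [-377.9, 1782.7]
Outside: 1956, 2084 → excluded.
Retained (n=13): Σ = 6496, mean = 6496/13 = 499.692

499.7 ms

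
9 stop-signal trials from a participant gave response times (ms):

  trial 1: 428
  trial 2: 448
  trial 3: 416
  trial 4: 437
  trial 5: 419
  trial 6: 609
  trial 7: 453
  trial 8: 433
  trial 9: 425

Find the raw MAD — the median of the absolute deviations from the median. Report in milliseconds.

14 ms

Sorted: 416, 419, 425, 428, 433, 437, 448, 453, 609 → median = 433
|x − 433|: 5, 15, 17, 4, 14, 176, 20, 0, 8
Sorted deviations: 0, 4, 5, 8, 14, 15, 17, 20, 176 → MAD = 14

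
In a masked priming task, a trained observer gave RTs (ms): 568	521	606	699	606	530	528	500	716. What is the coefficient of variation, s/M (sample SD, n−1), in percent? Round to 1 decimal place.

13.3%

n = 9, Σ = 5274, M = 586.0000
Σ(x−M)² = 48914.000; s = √(48914.000/8) = 78.1937
CV = 78.1937 / 586.0000 = 0.13344 = 13.344%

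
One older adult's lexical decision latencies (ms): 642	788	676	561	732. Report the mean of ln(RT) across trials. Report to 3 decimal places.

ln(RT): 6.4646, 6.6695, 6.5162, 6.3297, 6.5958
Σ ln(RT) = 32.5758
Mean = 32.5758/5 = 6.51516

6.515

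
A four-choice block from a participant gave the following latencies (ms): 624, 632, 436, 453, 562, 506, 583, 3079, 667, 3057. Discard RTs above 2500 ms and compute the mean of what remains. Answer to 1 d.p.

557.9 ms

Excluded: 3057, 3079
Retained (n=8): Σ = 4463
Mean = 4463/8 = 557.8750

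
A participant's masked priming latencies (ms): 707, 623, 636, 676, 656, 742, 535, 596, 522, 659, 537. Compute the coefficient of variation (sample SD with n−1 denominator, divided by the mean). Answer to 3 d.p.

n = 11, Σ = 6889, M = 626.2727
Σ(x−M)² = 52532.182; s = √(52532.182/10) = 72.4791
CV = 72.4791 / 626.2727 = 0.11573

0.116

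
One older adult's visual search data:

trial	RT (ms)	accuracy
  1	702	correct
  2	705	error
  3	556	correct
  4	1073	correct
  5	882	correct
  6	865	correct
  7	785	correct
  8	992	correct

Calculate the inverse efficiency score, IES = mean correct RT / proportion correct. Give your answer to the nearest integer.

956 ms

Correct trials (n=7): 702, 556, 1073, 882, 865, 785, 992
Mean correct RT = 5855/7 = 836.4286 ms
Proportion correct = 7/8
IES = 836.4286 / (7/8) = 955.918 ms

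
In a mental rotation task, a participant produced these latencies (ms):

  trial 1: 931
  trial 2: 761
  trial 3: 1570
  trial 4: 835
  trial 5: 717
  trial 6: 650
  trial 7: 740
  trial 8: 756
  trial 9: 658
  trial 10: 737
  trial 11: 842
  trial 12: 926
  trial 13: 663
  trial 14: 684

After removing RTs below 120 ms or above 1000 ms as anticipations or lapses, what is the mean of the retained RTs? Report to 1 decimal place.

Excluded: 1570
Retained (n=13): Σ = 9900
Mean = 9900/13 = 761.5385

761.5 ms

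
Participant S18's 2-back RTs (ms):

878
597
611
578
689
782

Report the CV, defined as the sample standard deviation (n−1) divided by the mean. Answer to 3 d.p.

n = 6, Σ = 4135, M = 689.1667
Σ(x−M)² = 71238.833; s = √(71238.833/5) = 119.3640
CV = 119.3640 / 689.1667 = 0.17320

0.173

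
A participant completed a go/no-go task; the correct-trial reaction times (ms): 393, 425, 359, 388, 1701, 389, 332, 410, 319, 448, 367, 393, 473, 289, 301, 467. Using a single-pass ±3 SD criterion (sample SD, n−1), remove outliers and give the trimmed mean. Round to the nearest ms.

n = 16, ΣRT = 7454, M = 465.875
Σ(x−M)² = 1672455.75; s = √(1672455.75/15) = 333.912
Cutoffs: 465.875 ± 3·333.912 → [-535.9, 1467.6]
Outside: 1701 → excluded.
Retained (n=15): Σ = 5753, mean = 5753/15 = 383.533

384 ms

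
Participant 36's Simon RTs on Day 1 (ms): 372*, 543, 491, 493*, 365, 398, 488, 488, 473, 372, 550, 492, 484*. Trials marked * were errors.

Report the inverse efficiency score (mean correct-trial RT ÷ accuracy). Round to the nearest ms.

606 ms

Correct trials (n=10): 543, 491, 365, 398, 488, 488, 473, 372, 550, 492
Mean correct RT = 4660/10 = 466.0000 ms
Proportion correct = 10/13
IES = 466.0000 / (10/13) = 605.800 ms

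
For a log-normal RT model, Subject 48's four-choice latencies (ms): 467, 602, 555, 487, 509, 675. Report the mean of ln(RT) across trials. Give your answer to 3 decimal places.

ln(RT): 6.1463, 6.4003, 6.3190, 6.1883, 6.2324, 6.5147
Σ ln(RT) = 37.8010
Mean = 37.8010/6 = 6.30016

6.300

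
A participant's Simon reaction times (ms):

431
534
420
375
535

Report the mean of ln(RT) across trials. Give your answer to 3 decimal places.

ln(RT): 6.0661, 6.2804, 6.0403, 5.9269, 6.2823
Σ ln(RT) = 30.5960
Mean = 30.5960/5 = 6.11919

6.119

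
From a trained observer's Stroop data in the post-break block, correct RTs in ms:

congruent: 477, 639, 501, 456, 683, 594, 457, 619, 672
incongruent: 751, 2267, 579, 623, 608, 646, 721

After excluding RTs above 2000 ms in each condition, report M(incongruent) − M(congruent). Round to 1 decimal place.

incongruent: exclude 2267
M(congruent) = 5098/9 = 566.444
M(incongruent) = 3928/6 = 654.667
Difference = 654.667 − 566.444 = 88.222 ms

88.2 ms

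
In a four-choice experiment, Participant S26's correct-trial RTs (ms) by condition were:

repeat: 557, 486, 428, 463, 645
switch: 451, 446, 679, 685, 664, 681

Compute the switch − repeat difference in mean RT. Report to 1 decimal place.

M(repeat) = 2579/5 = 515.800
M(switch) = 3606/6 = 601.000
Difference = 601.000 − 515.800 = 85.200 ms

85.2 ms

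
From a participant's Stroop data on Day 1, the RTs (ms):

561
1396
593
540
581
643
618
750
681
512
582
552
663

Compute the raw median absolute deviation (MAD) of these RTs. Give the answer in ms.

Sorted: 512, 540, 552, 561, 581, 582, 593, 618, 643, 663, 681, 750, 1396 → median = 593
|x − 593|: 32, 803, 0, 53, 12, 50, 25, 157, 88, 81, 11, 41, 70
Sorted deviations: 0, 11, 12, 25, 32, 41, 50, 53, 70, 81, 88, 157, 803 → MAD = 50

50 ms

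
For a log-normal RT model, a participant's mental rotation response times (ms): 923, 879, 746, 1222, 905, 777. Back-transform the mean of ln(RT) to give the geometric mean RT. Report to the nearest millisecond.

897 ms

ln(RT): 6.8276, 6.7788, 6.6147, 7.1082, 6.8079, 6.6554
Mean ln(RT) = 40.7928/6 = 6.79879
Geometric mean = exp(6.79879) = 896.76 ms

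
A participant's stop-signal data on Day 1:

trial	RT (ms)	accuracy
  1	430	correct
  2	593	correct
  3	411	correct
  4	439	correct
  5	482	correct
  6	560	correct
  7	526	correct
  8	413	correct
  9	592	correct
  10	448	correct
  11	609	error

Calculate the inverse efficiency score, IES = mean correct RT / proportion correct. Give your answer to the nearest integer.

538 ms

Correct trials (n=10): 430, 593, 411, 439, 482, 560, 526, 413, 592, 448
Mean correct RT = 4894/10 = 489.4000 ms
Proportion correct = 10/11
IES = 489.4000 / (10/11) = 538.340 ms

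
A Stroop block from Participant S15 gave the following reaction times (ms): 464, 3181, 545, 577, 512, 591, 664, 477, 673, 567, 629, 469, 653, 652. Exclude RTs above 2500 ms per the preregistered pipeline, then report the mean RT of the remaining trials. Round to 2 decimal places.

574.85 ms

Excluded: 3181
Retained (n=13): Σ = 7473
Mean = 7473/13 = 574.8462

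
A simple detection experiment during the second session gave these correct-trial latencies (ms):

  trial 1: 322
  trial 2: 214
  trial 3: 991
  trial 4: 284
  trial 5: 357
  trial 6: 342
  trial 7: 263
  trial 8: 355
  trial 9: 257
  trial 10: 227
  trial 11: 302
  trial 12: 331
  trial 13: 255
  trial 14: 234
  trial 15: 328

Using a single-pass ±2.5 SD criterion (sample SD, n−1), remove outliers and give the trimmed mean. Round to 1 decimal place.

n = 15, ΣRT = 5062, M = 337.467
Σ(x−M)² = 489275.73; s = √(489275.73/14) = 186.945
Cutoffs: 337.467 ± 2.5·186.945 → [-129.9, 804.8]
Outside: 991 → excluded.
Retained (n=14): Σ = 4071, mean = 4071/14 = 290.786

290.8 ms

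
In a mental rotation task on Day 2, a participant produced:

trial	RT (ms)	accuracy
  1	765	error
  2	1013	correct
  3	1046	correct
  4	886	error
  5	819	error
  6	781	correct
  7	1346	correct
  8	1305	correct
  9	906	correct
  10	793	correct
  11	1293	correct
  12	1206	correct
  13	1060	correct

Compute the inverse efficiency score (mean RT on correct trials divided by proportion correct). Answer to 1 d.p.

Correct trials (n=10): 1013, 1046, 781, 1346, 1305, 906, 793, 1293, 1206, 1060
Mean correct RT = 10749/10 = 1074.9000 ms
Proportion correct = 10/13
IES = 1074.9000 / (10/13) = 1397.370 ms

1397.4 ms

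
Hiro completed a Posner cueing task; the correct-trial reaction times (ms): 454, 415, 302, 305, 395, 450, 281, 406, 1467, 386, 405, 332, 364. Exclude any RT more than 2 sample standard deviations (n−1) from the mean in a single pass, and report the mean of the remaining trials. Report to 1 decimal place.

n = 13, ΣRT = 5962, M = 458.615
Σ(x−M)² = 1138457.08; s = √(1138457.08/12) = 308.012
Cutoffs: 458.615 ± 2·308.012 → [-157.4, 1074.6]
Outside: 1467 → excluded.
Retained (n=12): Σ = 4495, mean = 4495/12 = 374.583

374.6 ms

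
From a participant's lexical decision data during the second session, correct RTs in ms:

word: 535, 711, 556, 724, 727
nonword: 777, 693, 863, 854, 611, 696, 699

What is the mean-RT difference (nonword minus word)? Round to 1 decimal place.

M(word) = 3253/5 = 650.600
M(nonword) = 5193/7 = 741.857
Difference = 741.857 − 650.600 = 91.257 ms

91.3 ms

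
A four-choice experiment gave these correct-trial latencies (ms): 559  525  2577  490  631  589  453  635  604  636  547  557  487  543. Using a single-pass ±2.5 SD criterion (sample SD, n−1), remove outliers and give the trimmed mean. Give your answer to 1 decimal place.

558.2 ms

n = 14, ΣRT = 9833, M = 702.357
Σ(x−M)² = 3827161.21; s = √(3827161.21/13) = 542.584
Cutoffs: 702.357 ± 2.5·542.584 → [-654.1, 2058.8]
Outside: 2577 → excluded.
Retained (n=13): Σ = 7256, mean = 7256/13 = 558.154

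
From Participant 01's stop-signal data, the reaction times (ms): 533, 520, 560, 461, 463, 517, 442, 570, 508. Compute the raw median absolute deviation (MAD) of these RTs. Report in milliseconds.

43 ms

Sorted: 442, 461, 463, 508, 517, 520, 533, 560, 570 → median = 517
|x − 517|: 16, 3, 43, 56, 54, 0, 75, 53, 9
Sorted deviations: 0, 3, 9, 16, 43, 53, 54, 56, 75 → MAD = 43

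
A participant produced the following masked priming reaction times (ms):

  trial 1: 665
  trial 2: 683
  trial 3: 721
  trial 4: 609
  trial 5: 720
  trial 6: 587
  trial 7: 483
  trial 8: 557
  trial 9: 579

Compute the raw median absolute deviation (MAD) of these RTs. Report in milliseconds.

Sorted: 483, 557, 579, 587, 609, 665, 683, 720, 721 → median = 609
|x − 609|: 56, 74, 112, 0, 111, 22, 126, 52, 30
Sorted deviations: 0, 22, 30, 52, 56, 74, 111, 112, 126 → MAD = 56

56 ms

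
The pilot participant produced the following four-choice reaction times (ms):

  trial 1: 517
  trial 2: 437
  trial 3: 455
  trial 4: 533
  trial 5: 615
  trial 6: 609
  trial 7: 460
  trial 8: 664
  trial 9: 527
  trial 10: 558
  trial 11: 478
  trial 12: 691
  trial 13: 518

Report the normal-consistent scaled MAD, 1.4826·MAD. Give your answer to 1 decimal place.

99.3 ms

Sorted: 437, 455, 460, 478, 517, 518, 527, 533, 558, 609, 615, 664, 691 → median = 527
|x − 527| sorted: 0, 6, 9, 10, 31, 49, 67, 72, 82, 88, 90, 137, 164 → MAD = 67
Robust SD ≈ 1.4826 × 67 = 99.334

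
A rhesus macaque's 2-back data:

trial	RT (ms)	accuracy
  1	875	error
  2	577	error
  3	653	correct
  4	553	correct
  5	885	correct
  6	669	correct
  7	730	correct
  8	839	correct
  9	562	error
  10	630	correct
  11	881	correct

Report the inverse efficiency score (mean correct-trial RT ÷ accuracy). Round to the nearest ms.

1004 ms

Correct trials (n=8): 653, 553, 885, 669, 730, 839, 630, 881
Mean correct RT = 5840/8 = 730.0000 ms
Proportion correct = 8/11
IES = 730.0000 / (8/11) = 1003.750 ms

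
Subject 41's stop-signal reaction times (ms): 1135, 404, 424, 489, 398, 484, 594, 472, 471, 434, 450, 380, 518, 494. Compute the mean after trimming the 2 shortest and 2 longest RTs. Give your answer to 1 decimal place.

Sorted: 380, 398, 404, 424, 434, 450, 471, 472, 484, 489, 494, 518, 594, 1135
Drop lowest 2 (380, 398) and highest 2 (594, 1135)
Remaining (n=10): Σ = 4640, mean = 4640/10 = 464.000

464.0 ms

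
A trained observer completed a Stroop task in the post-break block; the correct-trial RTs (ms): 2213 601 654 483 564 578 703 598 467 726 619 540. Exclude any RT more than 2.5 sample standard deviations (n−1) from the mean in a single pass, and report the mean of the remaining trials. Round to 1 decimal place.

593.9 ms

n = 12, ΣRT = 8746, M = 728.833
Σ(x−M)² = 2469117.67; s = √(2469117.67/11) = 473.778
Cutoffs: 728.833 ± 2.5·473.778 → [-455.6, 1913.3]
Outside: 2213 → excluded.
Retained (n=11): Σ = 6533, mean = 6533/11 = 593.909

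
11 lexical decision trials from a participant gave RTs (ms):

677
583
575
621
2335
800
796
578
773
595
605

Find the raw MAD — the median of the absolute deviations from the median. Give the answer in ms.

46 ms

Sorted: 575, 578, 583, 595, 605, 621, 677, 773, 796, 800, 2335 → median = 621
|x − 621|: 56, 38, 46, 0, 1714, 179, 175, 43, 152, 26, 16
Sorted deviations: 0, 16, 26, 38, 43, 46, 56, 152, 175, 179, 1714 → MAD = 46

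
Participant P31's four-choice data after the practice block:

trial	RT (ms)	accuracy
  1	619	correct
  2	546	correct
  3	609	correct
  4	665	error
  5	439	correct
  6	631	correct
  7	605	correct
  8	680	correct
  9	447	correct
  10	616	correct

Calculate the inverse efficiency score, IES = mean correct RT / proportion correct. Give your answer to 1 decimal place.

641.0 ms

Correct trials (n=9): 619, 546, 609, 439, 631, 605, 680, 447, 616
Mean correct RT = 5192/9 = 576.8889 ms
Proportion correct = 9/10
IES = 576.8889 / (9/10) = 640.988 ms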